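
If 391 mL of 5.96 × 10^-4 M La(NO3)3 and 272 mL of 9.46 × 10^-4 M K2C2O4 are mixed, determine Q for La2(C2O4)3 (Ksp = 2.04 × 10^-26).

7.22 × 10^-18

Total volume = 391 + 272 = 663 mL.
[La^3+] = 5.96 x 10^-4 × (391/663) = 3.515 × 10^-4 M
[C2O4^2-] = 9.46 x 10^-4 × (272/663) = 3.881 × 10^-4 M
La2(C2O4)3(s) <=> 2 La^3+ + 3 C2O4^2-, so Q = [La^3+]^2[C2O4^2-]^3
Q = (3.515 × 10^-4)^2(3.881 x 10^-4)^3 = 7.22 × 10^-18
Q > Ksp, so La2(C2O4)3 will precipitate.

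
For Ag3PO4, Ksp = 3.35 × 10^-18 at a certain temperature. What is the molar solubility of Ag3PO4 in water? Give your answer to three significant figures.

s = 1.88e-5 M

Ag3PO4(s) ⇌ 3 Ag^+(aq) + PO4^3-(aq)
Ksp = [Ag^+]^3[PO4^3-]
If s mol/L of Ag3PO4 dissolves, [Ag^+] = 3s and [PO4^3-] = s.
Ksp = (3s)^3s = 27s^4
s^4 = 3.35 × 10^-18 / 27, so s = 1.88 × 10^-5 M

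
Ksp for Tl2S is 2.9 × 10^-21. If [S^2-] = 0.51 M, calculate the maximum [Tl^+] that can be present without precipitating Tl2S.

[Tl^+] ≈ 7.5 × 10^-11 M

Tl2S(s) ⇌ 2 Tl^+(aq) + S^2-(aq)
Ksp = [Tl^+]^2[S^2-]
Precipitation begins when Q = Ksp. With [S^2-] = 0.51 M:
2.9 × 10^-21 = (0.51) × [Tl^+]^2
[Tl^+] = (2.9 × 10^-21 / 5.1 x 10^-1)^(1/2) = 7.5 × 10^-11 M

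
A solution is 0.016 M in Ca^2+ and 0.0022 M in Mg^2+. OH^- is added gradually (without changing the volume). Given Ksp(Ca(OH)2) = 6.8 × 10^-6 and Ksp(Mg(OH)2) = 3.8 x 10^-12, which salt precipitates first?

Mg(OH)2

Each salt begins to precipitate when Q = Ksp, i.e. when [OH^-] reaches its threshold.
For Ca(OH)2: 6.8 × 10^-6 = 0.016 × [OH^-]^2  ⇒  [OH^-] = 2.1 × 10^-2 M.
For Mg(OH)2: 3.8 x 10^-12 = 0.0022 × [OH^-]^2  ⇒  [OH^-] = 4.2 × 10^-5 M.
The salt with the lower threshold [OH^-] precipitates first: Mg(OH)2.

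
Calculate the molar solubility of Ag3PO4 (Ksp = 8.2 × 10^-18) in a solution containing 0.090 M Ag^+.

s = 1.1 × 10^-14 M

Ag3PO4(s) ⇌ 3 Ag^+ + PO4^3-
Ksp = [Ag^+]^3[PO4^3-]
Let s be the molar solubility in this solution. [Ag^+] = 0.090 + 3s ≈ 0.090, [PO4^3-] = s (common-ion effect: Ag^+ is already 0.090 M).
Ksp ≈ (0.090)^3 × s
s = 1.1 x 10^-14 M
Check: 3s = 3.4 × 10^-14 ≪ 0.090, so the approximation is valid.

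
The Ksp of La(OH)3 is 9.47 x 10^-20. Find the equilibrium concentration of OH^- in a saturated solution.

[OH^-] = 2.31e-5 M

La(OH)3(s) <=> La^3+(aq) + 3 OH^-(aq)
Ksp = [La^3+][OH^-]^3
For each mole of La(OH)3 that dissolves: [La^3+] = s, [OH^-] = 3s.
So Ksp = s × (3s)^3 = 27s^4
s^4 = 9.47 x 10^-20 / 27, so s = 7.696 × 10^-6 M
[OH^-] = 3s = 2.31 × 10^-5 M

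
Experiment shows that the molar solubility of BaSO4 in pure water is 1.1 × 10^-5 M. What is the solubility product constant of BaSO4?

BaSO4(s) ⇌ Ba^2+ + SO4^2-
If s mol/L of BaSO4 dissolves, [Ba^2+] = s and [SO4^2-] = s.
Ksp = [Ba^2+][SO4^2-]
Ksp = (s)(s) = s^2
Ksp = (1.1 × 10^-5)^2 = 1.2 × 10^-10

Ksp ≈ 1.2 x 10^-10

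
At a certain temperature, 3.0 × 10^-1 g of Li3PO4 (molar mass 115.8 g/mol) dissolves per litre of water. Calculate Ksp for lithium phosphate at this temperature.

Ksp ≈ 1.2 × 10^-9

Molar solubility s = (3.0 × 10^-1 g/L) / (115.8 g/mol) = 2.59 × 10^-3 M.
Li3PO4(s) ⇌ 3 Li^+ + PO4^3-
Let s = molar solubility. Then [Li^+] = 3s and [PO4^3-] = s.
Ksp = [Li^+]^3[PO4^3-]
Substituting: Ksp = (3s)^3s = 27s^4
With s = 2.59 × 10^-3: Ksp = 1.2 x 10^-9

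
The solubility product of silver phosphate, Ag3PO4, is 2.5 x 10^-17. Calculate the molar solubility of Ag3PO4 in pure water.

Ag3PO4(s) ⇌ 3 Ag^+(aq) + PO4^3-(aq)
Ksp = [Ag^+]^3[PO4^3-]
For each mole of Ag3PO4 that dissolves: [Ag^+] = 3s, [PO4^3-] = s.
Ksp = (3s)^3s = 27s^4
s^4 = 2.5 x 10^-17 / 27, so s = 3.1 x 10^-5 M

s ≈ 3.1 × 10^-5 M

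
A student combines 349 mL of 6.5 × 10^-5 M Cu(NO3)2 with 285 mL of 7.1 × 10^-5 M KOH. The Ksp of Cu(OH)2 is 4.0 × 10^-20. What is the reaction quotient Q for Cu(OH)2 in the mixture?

Q = 3.6 × 10^-14

Total volume = 349 + 285 = 634 mL.
[Cu^2+] = 6.5 × 10^-5 × (349/634) = 3.58 × 10^-5 M
[OH^-] = 7.1 x 10^-5 × (285/634) = 3.19 × 10^-5 M
Cu(OH)2(s) ⇌ Cu^2+ + 2 OH^-, so Q = [Cu^2+][OH^-]^2
Q = (3.58 x 10^-5)(3.19 × 10^-5)^2 = 3.6 × 10^-14
Q > Ksp, so Cu(OH)2 will precipitate.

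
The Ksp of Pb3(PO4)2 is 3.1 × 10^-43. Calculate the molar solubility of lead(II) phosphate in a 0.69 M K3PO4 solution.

2.9 × 10^-15 M

Pb3(PO4)2(s) ⇌ 3 Pb^2+ + 2 PO4^3-
Ksp = [Pb^2+]^3[PO4^3-]^2
If s mol/L dissolves here, [Pb^2+] = 3s, [PO4^3-] = 0.69 + 2s ≈ 0.69 (common-ion effect: PO4^3- is already 0.69 M).
Ksp ≈ (3s)^3 × (0.69)^2
s = 2.9 × 10^-15 M
Check: 2s = 5.8 × 10^-15 ≪ 0.69, so the approximation is valid.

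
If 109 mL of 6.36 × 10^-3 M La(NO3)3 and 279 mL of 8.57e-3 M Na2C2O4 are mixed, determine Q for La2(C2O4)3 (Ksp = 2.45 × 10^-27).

Q = 7.47e-13

Total volume = 109 + 279 = 388 mL.
[La^3+] = 6.36 × 10^-3 × (109/388) = 1.787 x 10^-3 M
[C2O4^2-] = 8.57 × 10^-3 × (279/388) = 6.162 x 10^-3 M
La2(C2O4)3(s) ⇌ 2 La^3+ + 3 C2O4^2-, so Q = [La^3+]^2[C2O4^2-]^3
Q = (1.787 x 10^-3)^2(6.162 × 10^-3)^3 = 7.47 x 10^-13
Q > Ksp, so La2(C2O4)3 will precipitate.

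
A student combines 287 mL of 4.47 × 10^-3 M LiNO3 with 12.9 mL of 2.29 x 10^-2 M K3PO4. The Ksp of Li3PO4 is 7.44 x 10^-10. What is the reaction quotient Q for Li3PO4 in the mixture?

Total volume = 287 + 12.9 = 299.9 mL.
[Li^+] = 4.47 × 10^-3 × (287/299.9) = 4.278 × 10^-3 M
[PO4^3-] = 2.29 × 10^-2 × (12.9/299.9) = 9.850 × 10^-4 M
Li3PO4(s) <=> 3 Li^+ + PO4^3-, so Q = [Li^+]^3[PO4^3-]
Q = (4.278 × 10^-3)^3(9.850 × 10^-4) = 7.71 × 10^-11
Q < Ksp, so no precipitate of Li3PO4 forms.

7.71e-11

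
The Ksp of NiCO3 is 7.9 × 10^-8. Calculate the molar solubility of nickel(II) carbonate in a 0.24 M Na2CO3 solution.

NiCO3(s) ⇌ Ni^2+ + CO3^2-
Ksp = [Ni^2+][CO3^2-]
Let s be the molar solubility in this solution. [Ni^2+] = s, [CO3^2-] = 0.24 + s ≈ 0.24 (common-ion effect: CO3^2- is already 0.24 M).
Ksp ≈ s × 0.24
s = 3.3 x 10^-7 M
Check: s = 3.3 x 10^-7 ≪ 0.24, so the approximation is valid.

s ≈ 3.3e-7 M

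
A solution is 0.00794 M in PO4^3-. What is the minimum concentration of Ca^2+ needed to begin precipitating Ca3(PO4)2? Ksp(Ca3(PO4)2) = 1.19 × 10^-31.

[Ca^2+] ≈ 1.24 × 10^-9 M

Ca3(PO4)2(s) ⇌ 3 Ca^2+(aq) + 2 PO4^3-(aq)
Ksp = [Ca^2+]^3[PO4^3-]^2
Precipitation begins when Q = Ksp. With [PO4^3-] = 0.00794 M:
1.19 × 10^-31 = (0.00794)^2 × [Ca^2+]^3
[Ca^2+] = (1.19 × 10^-31 / 6.304 × 10^-5)^(1/3) = 1.24 × 10^-9 M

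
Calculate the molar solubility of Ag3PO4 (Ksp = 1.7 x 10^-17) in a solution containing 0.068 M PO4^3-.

2.1e-6 M

Ag3PO4(s) ⇌ 3 Ag^+ + PO4^3-
Ksp = [Ag^+]^3[PO4^3-]
Let s be the molar solubility in this solution. [Ag^+] = 3s, [PO4^3-] = 0.068 + s ≈ 0.068 (common-ion effect: PO4^3- is already 0.068 M).
Ksp ≈ (3s)^3 × 0.068
s = 2.1 × 10^-6 M
Check: s = 2.1 × 10^-6 ≪ 0.068, so the approximation is valid.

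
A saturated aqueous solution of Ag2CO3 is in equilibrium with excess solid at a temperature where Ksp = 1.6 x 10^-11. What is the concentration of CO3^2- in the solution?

Ag2CO3(s) ⇌ 2 Ag^+ + CO3^2-
Ksp = [Ag^+]^2[CO3^2-]
For each mole of Ag2CO3 that dissolves: [Ag^+] = 2s, [CO3^2-] = s.
Substituting: Ksp = (2s)^2s = 4s^3
s^3 = 1.6 x 10^-11 / 4, so s = 1.59 × 10^-4 M
[CO3^2-] = s = 1.6 × 10^-4 M

1.6e-4 M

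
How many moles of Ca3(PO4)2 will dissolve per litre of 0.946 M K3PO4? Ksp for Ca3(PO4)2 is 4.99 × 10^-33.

s ≈ 5.91 × 10^-12 M

Ca3(PO4)2(s) ⇌ 3 Ca^2+(aq) + 2 PO4^3-(aq)
Ksp = [Ca^2+]^3[PO4^3-]^2
Let s = moles of Ca3(PO4)2 that dissolve per litre. [Ca^2+] = 3s, [PO4^3-] = 0.946 + 2s ≈ 0.946 (Ksp is small, so little additional dissolves).
Ksp ≈ (3s)^3 × (0.946)^2
s = 5.91 × 10^-12 M
Check: 2s = 1.2 × 10^-11 ≪ 0.946, so the approximation is valid.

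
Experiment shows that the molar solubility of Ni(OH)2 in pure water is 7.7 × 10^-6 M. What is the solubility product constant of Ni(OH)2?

1.8 x 10^-15

Ni(OH)2(s) ⇌ Ni^2+(aq) + 2 OH^-(aq)
With molar solubility s: [Ni^2+] = s, [OH^-] = 2s.
Ksp = [Ni^2+][OH^-]^2
Ksp = s(2s)^2 = 4s^3
Ksp = 4 × (7.7 x 10^-6)^3 = 1.8 × 10^-15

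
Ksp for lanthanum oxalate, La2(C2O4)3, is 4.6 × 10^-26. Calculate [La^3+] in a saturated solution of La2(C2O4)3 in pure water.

La2(C2O4)3(s) ⇌ 2 La^3+(aq) + 3 C2O4^2-(aq)
Ksp = [La^3+]^2[C2O4^2-]^3
For each mole of La2(C2O4)3 that dissolves: [La^3+] = 2s, [C2O4^2-] = 3s.
Ksp = (2s)^2(3s)^3 = 108s^5
Solving, s = (4.6 × 10^-26/108)^(1/5) = 3.36 × 10^-6 M
[La^3+] = 2s = 6.7 × 10^-6 M

6.7 x 10^-6 M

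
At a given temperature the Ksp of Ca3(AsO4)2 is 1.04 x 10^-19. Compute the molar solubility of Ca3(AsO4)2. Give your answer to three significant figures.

6.26 × 10^-5 M

Ca3(AsO4)2(s) <=> 3 Ca^2+(aq) + 2 AsO4^3-(aq)
Ksp = [Ca^2+]^3[AsO4^3-]^2
With molar solubility s: [Ca^2+] = 3s, [AsO4^3-] = 2s.
So Ksp = (3s)^3 × (2s)^2 = 108s^5
s = (1.04 x 10^-19 / 108)^(1/5) = 6.26 × 10^-5 M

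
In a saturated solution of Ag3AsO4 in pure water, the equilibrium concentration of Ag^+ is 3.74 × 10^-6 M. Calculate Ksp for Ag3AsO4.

Ksp ≈ 6.52 x 10^-23

Ag3AsO4(s) <=> 3 Ag^+(aq) + AsO4^3-(aq)
Stoichiometry gives [AsO4^3-] = (1/3)[Ag^+] = 1.247 × 10^-6 M.
Ksp = [Ag^+]^3[AsO4^3-]
Ksp = (3.74 x 10^-6)^3 × 1.247 × 10^-6 = 6.52 × 10^-23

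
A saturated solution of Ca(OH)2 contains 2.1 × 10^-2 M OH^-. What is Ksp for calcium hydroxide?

Ca(OH)2(s) <=> Ca^2+(aq) + 2 OH^-(aq)
Stoichiometry gives [Ca^2+] = (1/2)[OH^-] = 1.05 × 10^-2 M.
Ksp = [Ca^2+][OH^-]^2
Ksp = 1.05 x 10^-2 × (2.1 × 10^-2)^2 = 4.6 × 10^-6

Ksp ≈ 4.6 × 10^-6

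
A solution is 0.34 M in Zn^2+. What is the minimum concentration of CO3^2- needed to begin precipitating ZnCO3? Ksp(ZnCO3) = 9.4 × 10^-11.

[CO3^2-] ≈ 2.8 x 10^-10 M

ZnCO3(s) <=> Zn^2+ + CO3^2-
Ksp = [Zn^2+][CO3^2-]
Precipitation begins when Q = Ksp. With [Zn^2+] = 0.34 M:
9.4 × 10^-11 = (0.34) × [CO3^2-]
[CO3^2-] = (9.4 × 10^-11 / 3.4 x 10^-1) = 2.8 × 10^-10 M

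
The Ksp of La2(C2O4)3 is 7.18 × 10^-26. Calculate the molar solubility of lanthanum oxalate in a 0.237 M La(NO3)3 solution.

La2(C2O4)3(s) <=> 2 La^3+(aq) + 3 C2O4^2-(aq)
Ksp = [La^3+]^2[C2O4^2-]^3
Let s = moles of La2(C2O4)3 that dissolve per litre. [La^3+] = 0.237 + 2s ≈ 0.237, [C2O4^2-] = 3s (common-ion effect: La^3+ is already 0.237 M).
Ksp ≈ (0.237)^2 × (3s)^3
s = 3.62 × 10^-9 M
Check: 2s = 7.2 × 10^-9 ≪ 0.237, so the approximation is valid.

s = 3.62 × 10^-9 M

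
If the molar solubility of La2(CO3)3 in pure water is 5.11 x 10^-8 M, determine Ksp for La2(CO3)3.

3.76 x 10^-35

La2(CO3)3(s) ⇌ 2 La^3+(aq) + 3 CO3^2-(aq)
Let s = molar solubility. Then [La^3+] = 2s and [CO3^2-] = 3s.
Ksp = [La^3+]^2[CO3^2-]^3
Substituting: Ksp = (2s)^2(3s)^3 = 108s^5
Ksp = 108 × (5.11 × 10^-8)^5 = 3.76 × 10^-35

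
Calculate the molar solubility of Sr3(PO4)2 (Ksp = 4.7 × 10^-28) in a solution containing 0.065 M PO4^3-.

Sr3(PO4)2(s) ⇌ 3 Sr^2+ + 2 PO4^3-
Ksp = [Sr^2+]^3[PO4^3-]^2
If s mol/L dissolves here, [Sr^2+] = 3s, [PO4^3-] = 0.065 + 2s ≈ 0.065 (since the PO4^3- already present dominates).
Ksp ≈ (3s)^3 × (0.065)^2
s = 1.6 × 10^-9 M
Check: 2s = 3.2 x 10^-9 ≪ 0.065, so the approximation is valid.

s = 1.6e-9 M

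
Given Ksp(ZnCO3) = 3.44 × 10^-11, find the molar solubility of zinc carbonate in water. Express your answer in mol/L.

s ≈ 5.87 × 10^-6 M

ZnCO3(s) ⇌ Zn^2+ + CO3^2-
Ksp = [Zn^2+][CO3^2-]
With molar solubility s: [Zn^2+] = s, [CO3^2-] = s.
Ksp = (s)(s) = s^2
s = (3.44 × 10^-11)^(1/2) = 5.87 × 10^-6 M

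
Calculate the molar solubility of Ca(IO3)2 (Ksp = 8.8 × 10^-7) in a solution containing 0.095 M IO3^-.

Ca(IO3)2(s) <=> Ca^2+(aq) + 2 IO3^-(aq)
Ksp = [Ca^2+][IO3^-]^2
If s mol/L dissolves here, [Ca^2+] = s, [IO3^-] = 0.095 + 2s ≈ 0.095 (common-ion effect: IO3^- is already 0.095 M).
Ksp ≈ s × (0.095)^2
s = 9.8 x 10^-5 M
Check: 2s = 2.0 × 10^-4 ≪ 0.095, so the approximation is valid.

9.8 × 10^-5 M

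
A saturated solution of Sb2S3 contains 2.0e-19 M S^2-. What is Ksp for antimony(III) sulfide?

Ksp = 1.4 × 10^-94

Sb2S3(s) ⇌ 2 Sb^3+(aq) + 3 S^2-(aq)
Stoichiometry gives [Sb^3+] = (2/3)[S^2-] = 1.33 x 10^-19 M.
Ksp = [Sb^3+]^2[S^2-]^3
Ksp = (1.33 x 10^-19)^2 × (2.0 x 10^-19)^3 = 1.4 × 10^-94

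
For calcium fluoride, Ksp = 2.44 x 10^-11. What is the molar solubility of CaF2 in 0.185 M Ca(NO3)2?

s ≈ 5.74e-6 M

CaF2(s) ⇌ Ca^2+(aq) + 2 F^-(aq)
Ksp = [Ca^2+][F^-]^2
Let s be the molar solubility in this solution. [Ca^2+] = 0.185 + s ≈ 0.185, [F^-] = 2s (since Ca^2+ from Ca(NO3)2 dominates).
Ksp ≈ 0.185 × (2s)^2
s = 5.74 x 10^-6 M
Check: s = 5.7 x 10^-6 ≪ 0.185, so the approximation is valid.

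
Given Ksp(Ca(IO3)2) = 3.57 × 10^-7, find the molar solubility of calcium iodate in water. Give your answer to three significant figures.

s ≈ 4.47 × 10^-3 M

Ca(IO3)2(s) <=> Ca^2+ + 2 IO3^-
Ksp = [Ca^2+][IO3^-]^2
With molar solubility s: [Ca^2+] = s, [IO3^-] = 2s.
So Ksp = s × (2s)^2 = 4s^3
s = (3.57 × 10^-7 / 4)^(1/3) = 4.47 x 10^-3 M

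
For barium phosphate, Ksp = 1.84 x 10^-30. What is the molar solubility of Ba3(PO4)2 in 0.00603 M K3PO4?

s = 1.23 x 10^-9 M

Ba3(PO4)2(s) ⇌ 3 Ba^2+ + 2 PO4^3-
Ksp = [Ba^2+]^3[PO4^3-]^2
Let s = moles of Ba3(PO4)2 that dissolve per litre. [Ba^2+] = 3s, [PO4^3-] = 0.00603 + 2s ≈ 0.00603 (common-ion effect: PO4^3- is already 0.00603 M).
Ksp ≈ (3s)^3 × (0.00603)^2
s = 1.23 x 10^-9 M
Check: 2s = 2.5 × 10^-9 ≪ 0.00603, so the approximation is valid.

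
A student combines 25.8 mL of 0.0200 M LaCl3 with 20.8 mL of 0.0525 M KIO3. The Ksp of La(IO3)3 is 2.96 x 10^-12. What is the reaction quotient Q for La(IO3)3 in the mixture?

Q ≈ 1.42 × 10^-7

Total volume = 25.8 + 20.8 = 46.6 mL.
[La^3+] = 2.00 × 10^-2 × (25.8/46.6) = 1.107 × 10^-2 M
[IO3^-] = 5.25 x 10^-2 × (20.8/46.6) = 2.343 × 10^-2 M
La(IO3)3(s) ⇌ La^3+ + 3 IO3^-, so Q = [La^3+][IO3^-]^3
Q = (1.107 × 10^-2)(2.343 × 10^-2)^3 = 1.42 × 10^-7
Q > Ksp, so La(IO3)3 will precipitate.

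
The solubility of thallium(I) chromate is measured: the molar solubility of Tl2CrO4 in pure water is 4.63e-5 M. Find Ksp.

Tl2CrO4(s) <=> 2 Tl^+ + CrO4^2-
If s mol/L of Tl2CrO4 dissolves, [Tl^+] = 2s and [CrO4^2-] = s.
Ksp = [Tl^+]^2[CrO4^2-]
Ksp = (2s)^2s = 4s^3
Ksp = 4 × (4.63 × 10^-5)^3 = 3.97 × 10^-13

3.97 x 10^-13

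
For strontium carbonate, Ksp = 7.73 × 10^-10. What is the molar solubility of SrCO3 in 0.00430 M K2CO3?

SrCO3(s) ⇌ Sr^2+ + CO3^2-
Ksp = [Sr^2+][CO3^2-]
Let s be the molar solubility in this solution. [Sr^2+] = s, [CO3^2-] = 0.00430 + s ≈ 0.00430 (common-ion effect: CO3^2- is already 0.00430 M).
Ksp ≈ s × 0.00430
s = 1.80 × 10^-7 M
Check: s = 1.8 × 10^-7 ≪ 0.00430, so the approximation is valid.

s ≈ 1.80 x 10^-7 M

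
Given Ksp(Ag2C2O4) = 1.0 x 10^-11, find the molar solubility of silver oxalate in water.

1.4e-4 M

Ag2C2O4(s) <=> 2 Ag^+ + C2O4^2-
Ksp = [Ag^+]^2[C2O4^2-]
For each mole of Ag2C2O4 that dissolves: [Ag^+] = 2s, [C2O4^2-] = s.
Substituting: Ksp = (2s)^2s = 4s^3
s = (1.0 x 10^-11 / 4)^(1/3) = 1.4 x 10^-4 M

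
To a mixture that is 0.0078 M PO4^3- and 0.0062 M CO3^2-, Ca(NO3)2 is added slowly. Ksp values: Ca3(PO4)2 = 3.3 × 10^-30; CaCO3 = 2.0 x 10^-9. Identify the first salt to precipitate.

Each salt begins to precipitate when Q = Ksp, i.e. when [Ca^2+] reaches its threshold.
For Ca3(PO4)2: 3.3 × 10^-30 = (0.0078)^2 × [Ca^2+]^3  ⇒  [Ca^2+] = 3.8 × 10^-9 M.
For CaCO3: 2.0 x 10^-9 = 0.0062 × [Ca^2+]  ⇒  [Ca^2+] = 3.2 x 10^-7 M.
The salt with the lower threshold [Ca^2+] precipitates first: Ca3(PO4)2.

Ca3(PO4)2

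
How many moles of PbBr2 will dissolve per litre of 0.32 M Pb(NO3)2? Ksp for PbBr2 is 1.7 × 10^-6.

1.2 x 10^-3 M

PbBr2(s) ⇌ Pb^2+ + 2 Br^-
Ksp = [Pb^2+][Br^-]^2
Let s = moles of PbBr2 that dissolve per litre. [Pb^2+] = 0.32 + s ≈ 0.32, [Br^-] = 2s (common-ion effect: Pb^2+ is already 0.32 M).
Ksp ≈ 0.32 × (2s)^2
s = 1.2 x 10^-3 M
Check: s = 1.2 × 10^-3 ≪ 0.32, so the approximation is valid.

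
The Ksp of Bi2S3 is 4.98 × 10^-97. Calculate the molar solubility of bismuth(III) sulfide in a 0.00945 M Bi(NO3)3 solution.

Bi2S3(s) ⇌ 2 Bi^3+(aq) + 3 S^2-(aq)
Ksp = [Bi^3+]^2[S^2-]^3
If s mol/L dissolves here, [Bi^3+] = 0.00945 + 2s ≈ 0.00945, [S^2-] = 3s (Ksp is small, so little additional dissolves).
Ksp ≈ (0.00945)^2 × (3s)^3
s = 5.91 × 10^-32 M
Check: 2s = 1.2 × 10^-31 ≪ 0.00945, so the approximation is valid.

5.91e-32 M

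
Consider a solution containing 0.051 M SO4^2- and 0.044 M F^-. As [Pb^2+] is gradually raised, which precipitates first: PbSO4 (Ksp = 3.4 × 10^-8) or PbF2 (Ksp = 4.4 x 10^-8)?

PbSO4

Precipitation of each salt starts when its ion product equals its Ksp.
For PbSO4: 3.4 × 10^-8 = 0.051 × [Pb^2+]  ⇒  [Pb^2+] = 6.7 × 10^-7 M.
For PbF2: 4.4 x 10^-8 = (0.044)^2 × [Pb^2+]  ⇒  [Pb^2+] = 2.3 × 10^-5 M.
The salt with the lower threshold [Pb^2+] precipitates first: PbSO4.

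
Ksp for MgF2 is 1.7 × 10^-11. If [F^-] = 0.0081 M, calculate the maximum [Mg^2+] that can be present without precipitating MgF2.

2.6 x 10^-7 M

MgF2(s) ⇌ Mg^2+(aq) + 2 F^-(aq)
Ksp = [Mg^2+][F^-]^2
Precipitation begins when Q = Ksp. With [F^-] = 0.0081 M:
1.7 × 10^-11 = (0.0081)^2 × [Mg^2+]
[Mg^2+] = (1.7 × 10^-11 / 6.56 x 10^-5) = 2.6 x 10^-7 M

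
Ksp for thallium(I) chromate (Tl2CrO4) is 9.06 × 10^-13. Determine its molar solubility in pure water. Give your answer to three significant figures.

s ≈ 6.10e-5 M

Tl2CrO4(s) <=> 2 Tl^+(aq) + CrO4^2-(aq)
Ksp = [Tl^+]^2[CrO4^2-]
For each mole of Tl2CrO4 that dissolves: [Tl^+] = 2s, [CrO4^2-] = s.
So Ksp = (2s)^2 × s = 4s^3
Solving, s = (9.06 × 10^-13/4)^(1/3) = 6.10 × 10^-5 M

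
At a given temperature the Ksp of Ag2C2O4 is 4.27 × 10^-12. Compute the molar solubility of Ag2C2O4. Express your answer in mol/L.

s = 1.02e-4 M

Ag2C2O4(s) <=> 2 Ag^+ + C2O4^2-
Ksp = [Ag^+]^2[C2O4^2-]
If s mol/L of Ag2C2O4 dissolves, [Ag^+] = 2s and [C2O4^2-] = s.
Ksp = (2s)^2s = 4s^3
s^3 = 4.27 × 10^-12 / 4, so s = 1.02 × 10^-4 M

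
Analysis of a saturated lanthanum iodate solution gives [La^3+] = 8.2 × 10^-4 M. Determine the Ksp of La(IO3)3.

La(IO3)3(s) ⇌ La^3+(aq) + 3 IO3^-(aq)
Stoichiometry gives [IO3^-] = (3/1)[La^3+] = 2.46 × 10^-3 M.
Ksp = [La^3+][IO3^-]^3
Ksp = 8.2 × 10^-4 × (2.46 × 10^-3)^3 = 1.2 × 10^-11

Ksp ≈ 1.2 × 10^-11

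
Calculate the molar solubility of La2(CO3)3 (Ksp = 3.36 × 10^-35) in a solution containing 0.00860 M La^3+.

La2(CO3)3(s) <=> 2 La^3+ + 3 CO3^2-
Ksp = [La^3+]^2[CO3^2-]^3
Let s be the molar solubility in this solution. [La^3+] = 0.00860 + 2s ≈ 0.00860, [CO3^2-] = 3s (Ksp is small, so little additional dissolves).
Ksp ≈ (0.00860)^2 × (3s)^3
s = 2.56 x 10^-11 M
Check: 2s = 5.1 × 10^-11 ≪ 0.00860, so the approximation is valid.

2.56 × 10^-11 M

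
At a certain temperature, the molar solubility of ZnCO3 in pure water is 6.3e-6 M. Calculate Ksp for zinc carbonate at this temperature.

Ksp = 4.0 × 10^-11

ZnCO3(s) <=> Zn^2+(aq) + CO3^2-(aq)
With molar solubility s: [Zn^2+] = s, [CO3^2-] = s.
Ksp = [Zn^2+][CO3^2-]
Ksp = (s)(s) = s^2
With s = 6.3 x 10^-6: Ksp = 4.0 × 10^-11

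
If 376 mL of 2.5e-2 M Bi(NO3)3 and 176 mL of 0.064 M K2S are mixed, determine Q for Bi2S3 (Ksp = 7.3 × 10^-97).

2.5e-9

Total volume = 376 + 176 = 552 mL.
[Bi^3+] = 2.5 × 10^-2 × (376/552) = 1.70 × 10^-2 M
[S^2-] = 6.4 × 10^-2 × (176/552) = 2.04 x 10^-2 M
Bi2S3(s) ⇌ 2 Bi^3+ + 3 S^2-, so Q = [Bi^3+]^2[S^2-]^3
Q = (1.70 x 10^-2)^2(2.04 × 10^-2)^3 = 2.5 x 10^-9
Q > Ksp, so Bi2S3 will precipitate.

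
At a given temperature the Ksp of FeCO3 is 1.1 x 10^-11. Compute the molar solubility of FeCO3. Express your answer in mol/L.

3.3 × 10^-6 M

FeCO3(s) ⇌ Fe^2+(aq) + CO3^2-(aq)
Ksp = [Fe^2+][CO3^2-]
If s mol/L of FeCO3 dissolves, [Fe^2+] = s and [CO3^2-] = s.
Ksp = s^2
s = √(1.1 x 10^-11) = 3.3 × 10^-6 M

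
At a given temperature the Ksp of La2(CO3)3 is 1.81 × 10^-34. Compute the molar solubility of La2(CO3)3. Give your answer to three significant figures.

La2(CO3)3(s) ⇌ 2 La^3+ + 3 CO3^2-
Ksp = [La^3+]^2[CO3^2-]^3
With molar solubility s: [La^3+] = 2s, [CO3^2-] = 3s.
Substituting: Ksp = (2s)^2(3s)^3 = 108s^5
s = (1.81 × 10^-34 / 108)^(1/5) = 7.00 × 10^-8 M

s ≈ 7.00 × 10^-8 M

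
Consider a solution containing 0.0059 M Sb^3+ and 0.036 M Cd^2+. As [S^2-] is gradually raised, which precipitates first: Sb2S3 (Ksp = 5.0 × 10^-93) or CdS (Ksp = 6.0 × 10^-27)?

Sb2S3

Each salt begins to precipitate when Q = Ksp, i.e. when [S^2-] reaches its threshold.
For Sb2S3: 5.0 × 10^-93 = (0.0059)^2 × [S^2-]^3  ⇒  [S^2-] = 5.2 × 10^-30 M.
For CdS: 6.0 × 10^-27 = 0.036 × [S^2-]  ⇒  [S^2-] = 1.7 x 10^-25 M.
The salt with the lower threshold [S^2-] precipitates first: Sb2S3.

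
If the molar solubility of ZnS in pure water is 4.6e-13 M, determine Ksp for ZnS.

2.1e-25

ZnS(s) <=> Zn^2+ + S^2-
For each mole of ZnS that dissolves: [Zn^2+] = s, [S^2-] = s.
Ksp = [Zn^2+][S^2-]
Ksp = s^2
With s = 4.6 × 10^-13: Ksp = 2.1 × 10^-25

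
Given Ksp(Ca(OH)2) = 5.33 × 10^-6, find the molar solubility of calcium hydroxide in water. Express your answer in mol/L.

Ca(OH)2(s) ⇌ Ca^2+(aq) + 2 OH^-(aq)
Ksp = [Ca^2+][OH^-]^2
Let s = molar solubility. Then [Ca^2+] = s and [OH^-] = 2s.
So Ksp = s × (2s)^2 = 4s^3
Solving, s = (5.33 × 10^-6/4)^(1/3) = 1.10 × 10^-2 M

s ≈ 1.10e-2 M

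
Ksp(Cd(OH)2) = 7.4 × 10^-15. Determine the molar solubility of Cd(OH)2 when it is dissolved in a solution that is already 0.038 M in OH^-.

s ≈ 5.1 x 10^-12 M

Cd(OH)2(s) <=> Cd^2+(aq) + 2 OH^-(aq)
Ksp = [Cd^2+][OH^-]^2
If s mol/L dissolves here, [Cd^2+] = s, [OH^-] = 0.038 + 2s ≈ 0.038 (common-ion effect: OH^- is already 0.038 M).
Ksp ≈ s × (0.038)^2
s = 5.1 × 10^-12 M
Check: 2s = 1.0 x 10^-11 ≪ 0.038, so the approximation is valid.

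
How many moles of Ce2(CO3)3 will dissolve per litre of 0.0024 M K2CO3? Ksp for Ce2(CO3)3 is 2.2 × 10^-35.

Ce2(CO3)3(s) ⇌ 2 Ce^3+(aq) + 3 CO3^2-(aq)
Ksp = [Ce^3+]^2[CO3^2-]^3
If s mol/L dissolves here, [Ce^3+] = 2s, [CO3^2-] = 0.0024 + 3s ≈ 0.0024 (common-ion effect: CO3^2- is already 0.0024 M).
Ksp ≈ (2s)^2 × (0.0024)^3
s = 2.0 × 10^-14 M
Check: 3s = 6.0 × 10^-14 ≪ 0.0024, so the approximation is valid.

s ≈ 2.0 × 10^-14 M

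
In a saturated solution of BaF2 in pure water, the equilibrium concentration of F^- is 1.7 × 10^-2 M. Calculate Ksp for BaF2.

Ksp = 2.5 × 10^-6

BaF2(s) <=> Ba^2+(aq) + 2 F^-(aq)
Stoichiometry gives [Ba^2+] = (1/2)[F^-] = 8.50 × 10^-3 M.
Ksp = [Ba^2+][F^-]^2
Ksp = 8.50 × 10^-3 × (1.7 × 10^-2)^2 = 2.5 × 10^-6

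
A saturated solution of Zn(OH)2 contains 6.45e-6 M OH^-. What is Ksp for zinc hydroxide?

Zn(OH)2(s) <=> Zn^2+(aq) + 2 OH^-(aq)
Stoichiometry gives [Zn^2+] = (1/2)[OH^-] = 3.225 × 10^-6 M.
Ksp = [Zn^2+][OH^-]^2
Ksp = 3.225 x 10^-6 × (6.45 × 10^-6)^2 = 1.34 × 10^-16

Ksp = 1.34e-16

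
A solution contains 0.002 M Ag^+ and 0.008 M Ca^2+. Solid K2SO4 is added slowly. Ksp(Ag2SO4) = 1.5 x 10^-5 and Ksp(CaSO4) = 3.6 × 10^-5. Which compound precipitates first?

CaSO4

Precipitation of each salt starts when its ion product equals its Ksp.
For Ag2SO4: 1.5 x 10^-5 = (0.002)^2 × [SO4^2-]  ⇒  [SO4^2-] = 3.8 M.
For CaSO4: 3.6 × 10^-5 = 0.008 × [SO4^2-]  ⇒  [SO4^2-] = 4.5 × 10^-3 M.
The salt with the lower threshold [SO4^2-] precipitates first: CaSO4.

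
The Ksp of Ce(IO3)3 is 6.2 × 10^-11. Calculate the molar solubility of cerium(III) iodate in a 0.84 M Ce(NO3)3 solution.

s = 1.4 × 10^-4 M

Ce(IO3)3(s) ⇌ Ce^3+ + 3 IO3^-
Ksp = [Ce^3+][IO3^-]^3
If s mol/L dissolves here, [Ce^3+] = 0.84 + s ≈ 0.84, [IO3^-] = 3s (common-ion effect: Ce^3+ is already 0.84 M).
Ksp ≈ 0.84 × (3s)^3
s = 1.4 × 10^-4 M
Check: s = 1.4 × 10^-4 ≪ 0.84, so the approximation is valid.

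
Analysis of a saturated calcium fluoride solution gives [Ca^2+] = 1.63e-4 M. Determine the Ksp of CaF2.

CaF2(s) <=> Ca^2+(aq) + 2 F^-(aq)
Stoichiometry gives [F^-] = (2/1)[Ca^2+] = 3.260 × 10^-4 M.
Ksp = [Ca^2+][F^-]^2
Ksp = 1.63 × 10^-4 × (3.260 x 10^-4)^2 = 1.73 × 10^-11

1.73 × 10^-11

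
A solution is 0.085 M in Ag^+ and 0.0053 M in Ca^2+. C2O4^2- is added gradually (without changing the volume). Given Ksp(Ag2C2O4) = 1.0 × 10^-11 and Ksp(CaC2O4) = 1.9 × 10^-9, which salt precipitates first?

Precipitation of each salt starts when its ion product equals its Ksp.
For Ag2C2O4: 1.0 × 10^-11 = (0.085)^2 × [C2O4^2-]  ⇒  [C2O4^2-] = 1.4 × 10^-9 M.
For CaC2O4: 1.9 × 10^-9 = 0.0053 × [C2O4^2-]  ⇒  [C2O4^2-] = 3.6 × 10^-7 M.
The salt with the lower threshold [C2O4^2-] precipitates first: Ag2C2O4.

Ag2C2O4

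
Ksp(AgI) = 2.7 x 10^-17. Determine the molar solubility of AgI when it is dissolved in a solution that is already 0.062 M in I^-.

AgI(s) ⇌ Ag^+(aq) + I^-(aq)
Ksp = [Ag^+][I^-]
If s mol/L dissolves here, [Ag^+] = s, [I^-] = 0.062 + s ≈ 0.062 (since the I^- already present dominates).
Ksp ≈ s × 0.062
s = 4.4 × 10^-16 M
Check: s = 4.4 × 10^-16 ≪ 0.062, so the approximation is valid.

s = 4.4e-16 M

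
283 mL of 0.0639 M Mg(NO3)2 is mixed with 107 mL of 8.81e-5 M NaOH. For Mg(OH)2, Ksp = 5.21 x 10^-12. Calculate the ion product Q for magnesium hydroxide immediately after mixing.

Q ≈ 2.71 × 10^-11

Total volume = 283 + 107 = 390 mL.
[Mg^2+] = 6.39 × 10^-2 × (283/390) = 4.637 × 10^-2 M
[OH^-] = 8.81 × 10^-5 × (107/390) = 2.417 × 10^-5 M
Mg(OH)2(s) ⇌ Mg^2+ + 2 OH^-, so Q = [Mg^2+][OH^-]^2
Q = (4.637 x 10^-2)(2.417 × 10^-5)^2 = 2.71 × 10^-11
Q > Ksp, so Mg(OH)2 will precipitate.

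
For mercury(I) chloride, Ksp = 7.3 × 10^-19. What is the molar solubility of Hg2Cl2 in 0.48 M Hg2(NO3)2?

Hg2Cl2(s) ⇌ Hg2^2+ + 2 Cl^-
Ksp = [Hg2^2+][Cl^-]^2
If s mol/L dissolves here, [Hg2^2+] = 0.48 + s ≈ 0.48, [Cl^-] = 2s (since Hg2^2+ from Hg2(NO3)2 dominates).
Ksp ≈ 0.48 × (2s)^2
s = 6.2 × 10^-10 M
Check: s = 6.2 × 10^-10 ≪ 0.48, so the approximation is valid.

6.2 × 10^-10 M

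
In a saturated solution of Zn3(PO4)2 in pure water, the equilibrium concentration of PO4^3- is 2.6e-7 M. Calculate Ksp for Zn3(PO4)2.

Zn3(PO4)2(s) <=> 3 Zn^2+(aq) + 2 PO4^3-(aq)
Stoichiometry gives [Zn^2+] = (3/2)[PO4^3-] = 3.90 × 10^-7 M.
Ksp = [Zn^2+]^3[PO4^3-]^2
Ksp = (3.90 x 10^-7)^3 × (2.6 × 10^-7)^2 = 4.0 × 10^-33

Ksp = 4.0 x 10^-33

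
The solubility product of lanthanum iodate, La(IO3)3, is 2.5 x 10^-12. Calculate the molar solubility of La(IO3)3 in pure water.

s ≈ 5.5e-4 M

La(IO3)3(s) ⇌ La^3+ + 3 IO3^-
Ksp = [La^3+][IO3^-]^3
Let s = molar solubility. Then [La^3+] = s and [IO3^-] = 3s.
Ksp = s(3s)^3 = 27s^4
s^4 = 2.5 x 10^-12 / 27, so s = 5.5 × 10^-4 M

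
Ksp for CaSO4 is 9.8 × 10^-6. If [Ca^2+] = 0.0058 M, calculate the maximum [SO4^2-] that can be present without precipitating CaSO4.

CaSO4(s) ⇌ Ca^2+(aq) + SO4^2-(aq)
Ksp = [Ca^2+][SO4^2-]
Precipitation begins when Q = Ksp. With [Ca^2+] = 0.0058 M:
9.8 × 10^-6 = (0.0058) × [SO4^2-]
[SO4^2-] = (9.8 × 10^-6 / 5.8 × 10^-3) = 1.7 x 10^-3 M

[SO4^2-] ≈ 1.7e-3 M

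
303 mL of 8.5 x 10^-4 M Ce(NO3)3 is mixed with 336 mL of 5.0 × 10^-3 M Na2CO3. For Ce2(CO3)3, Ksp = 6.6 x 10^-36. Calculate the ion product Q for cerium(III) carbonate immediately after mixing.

Total volume = 303 + 336 = 639 mL.
[Ce^3+] = 8.5 × 10^-4 × (303/639) = 4.03 x 10^-4 M
[CO3^2-] = 5.0 x 10^-3 × (336/639) = 2.63 x 10^-3 M
Ce2(CO3)3(s) ⇌ 2 Ce^3+(aq) + 3 CO3^2-(aq), so Q = [Ce^3+]^2[CO3^2-]^3
Q = (4.03 x 10^-4)^2(2.63 x 10^-3)^3 = 3.0 × 10^-15
Q > Ksp, so Ce2(CO3)3 will precipitate.

Q ≈ 3.0 x 10^-15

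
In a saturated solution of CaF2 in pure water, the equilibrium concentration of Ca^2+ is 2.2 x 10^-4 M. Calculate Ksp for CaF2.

CaF2(s) ⇌ Ca^2+ + 2 F^-
Stoichiometry gives [F^-] = (2/1)[Ca^2+] = 4.40 × 10^-4 M.
Ksp = [Ca^2+][F^-]^2
Ksp = 2.2 × 10^-4 × (4.40 × 10^-4)^2 = 4.3 × 10^-11

4.3 x 10^-11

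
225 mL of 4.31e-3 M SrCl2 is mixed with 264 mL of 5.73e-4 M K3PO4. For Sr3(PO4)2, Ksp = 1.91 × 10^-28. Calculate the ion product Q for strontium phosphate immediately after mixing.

Q ≈ 7.46 × 10^-16

Total volume = 225 + 264 = 489 mL.
[Sr^2+] = 4.31 x 10^-3 × (225/489) = 1.983 × 10^-3 M
[PO4^3-] = 5.73 × 10^-4 × (264/489) = 3.093 × 10^-4 M
Sr3(PO4)2(s) ⇌ 3 Sr^2+(aq) + 2 PO4^3-(aq), so Q = [Sr^2+]^3[PO4^3-]^2
Q = (1.983 × 10^-3)^3(3.093 × 10^-4)^2 = 7.46 × 10^-16
Q > Ksp, so Sr3(PO4)2 will precipitate.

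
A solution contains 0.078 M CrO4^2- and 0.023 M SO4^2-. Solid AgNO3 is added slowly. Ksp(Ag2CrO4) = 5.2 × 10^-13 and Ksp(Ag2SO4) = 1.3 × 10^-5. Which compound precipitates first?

Ag2CrO4

Each salt begins to precipitate when Q = Ksp, i.e. when [Ag^+] reaches its threshold.
For Ag2CrO4: 5.2 × 10^-13 = 0.078 × [Ag^+]^2  ⇒  [Ag^+] = 2.6 × 10^-6 M.
For Ag2SO4: 1.3 × 10^-5 = 0.023 × [Ag^+]^2  ⇒  [Ag^+] = 2.4 × 10^-2 M.
The salt with the lower threshold [Ag^+] precipitates first: Ag2CrO4.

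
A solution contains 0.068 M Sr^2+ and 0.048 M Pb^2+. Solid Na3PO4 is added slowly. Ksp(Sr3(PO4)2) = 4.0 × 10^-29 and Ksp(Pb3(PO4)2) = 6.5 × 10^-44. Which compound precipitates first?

Pb3(PO4)2

Each salt begins to precipitate when Q = Ksp, i.e. when [PO4^3-] reaches its threshold.
For Sr3(PO4)2: 4.0 × 10^-29 = (0.068)^3 × [PO4^3-]^2  ⇒  [PO4^3-] = 3.6 × 10^-13 M.
For Pb3(PO4)2: 6.5 × 10^-44 = (0.048)^3 × [PO4^3-]^2  ⇒  [PO4^3-] = 2.4 × 10^-20 M.
The salt with the lower threshold [PO4^3-] precipitates first: Pb3(PO4)2.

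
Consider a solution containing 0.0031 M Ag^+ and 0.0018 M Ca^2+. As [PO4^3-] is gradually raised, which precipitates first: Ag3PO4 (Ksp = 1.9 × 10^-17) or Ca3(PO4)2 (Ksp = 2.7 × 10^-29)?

Ca3(PO4)2

Precipitation of each salt starts when its ion product equals its Ksp.
For Ag3PO4: 1.9 × 10^-17 = (0.0031)^3 × [PO4^3-]  ⇒  [PO4^3-] = 6.4 × 10^-10 M.
For Ca3(PO4)2: 2.7 × 10^-29 = (0.0018)^3 × [PO4^3-]^2  ⇒  [PO4^3-] = 6.8 × 10^-11 M.
The salt with the lower threshold [PO4^3-] precipitates first: Ca3(PO4)2.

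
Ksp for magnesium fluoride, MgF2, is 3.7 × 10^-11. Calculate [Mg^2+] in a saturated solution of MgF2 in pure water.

[Mg^2+] = 2.1 x 10^-4 M

MgF2(s) ⇌ Mg^2+ + 2 F^-
Ksp = [Mg^2+][F^-]^2
For each mole of MgF2 that dissolves: [Mg^2+] = s, [F^-] = 2s.
So Ksp = s × (2s)^2 = 4s^3
Solving, s = (3.7 × 10^-11/4)^(1/3) = 2.10 × 10^-4 M
[Mg^2+] = s = 2.1 × 10^-4 M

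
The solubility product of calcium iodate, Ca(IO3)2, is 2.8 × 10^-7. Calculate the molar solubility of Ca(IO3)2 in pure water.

Ca(IO3)2(s) ⇌ Ca^2+ + 2 IO3^-
Ksp = [Ca^2+][IO3^-]^2
If s mol/L of Ca(IO3)2 dissolves, [Ca^2+] = s and [IO3^-] = 2s.
So Ksp = s × (2s)^2 = 4s^3
Solving, s = (2.8 × 10^-7/4)^(1/3) = 4.1 × 10^-3 M

s = 4.1e-3 M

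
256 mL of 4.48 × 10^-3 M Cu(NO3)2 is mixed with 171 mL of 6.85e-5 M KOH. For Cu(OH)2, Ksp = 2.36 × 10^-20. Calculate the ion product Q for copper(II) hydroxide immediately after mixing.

Total volume = 256 + 171 = 427 mL.
[Cu^2+] = 4.48 × 10^-3 × (256/427) = 2.686 × 10^-3 M
[OH^-] = 6.85 × 10^-5 × (171/427) = 2.743 × 10^-5 M
Cu(OH)2(s) ⇌ Cu^2+ + 2 OH^-, so Q = [Cu^2+][OH^-]^2
Q = (2.686 x 10^-3)(2.743 × 10^-5)^2 = 2.02 x 10^-12
Q > Ksp, so Cu(OH)2 will precipitate.

2.02 × 10^-12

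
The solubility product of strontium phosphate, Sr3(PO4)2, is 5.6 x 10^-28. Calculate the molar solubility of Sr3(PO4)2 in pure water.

1.4 × 10^-6 M

Sr3(PO4)2(s) <=> 3 Sr^2+ + 2 PO4^3-
Ksp = [Sr^2+]^3[PO4^3-]^2
If s mol/L of Sr3(PO4)2 dissolves, [Sr^2+] = 3s and [PO4^3-] = 2s.
Substituting: Ksp = (3s)^3(2s)^2 = 108s^5
s^5 = 5.6 x 10^-28 / 108, so s = 1.4 x 10^-6 M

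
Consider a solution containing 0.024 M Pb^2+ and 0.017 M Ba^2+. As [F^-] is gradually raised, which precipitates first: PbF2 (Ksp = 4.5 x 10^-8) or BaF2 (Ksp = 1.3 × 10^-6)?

PbF2

Precipitation of each salt starts when its ion product equals its Ksp.
For PbF2: 4.5 x 10^-8 = 0.024 × [F^-]^2  ⇒  [F^-] = 1.4 x 10^-3 M.
For BaF2: 1.3 × 10^-6 = 0.017 × [F^-]^2  ⇒  [F^-] = 8.7 × 10^-3 M.
The salt with the lower threshold [F^-] precipitates first: PbF2.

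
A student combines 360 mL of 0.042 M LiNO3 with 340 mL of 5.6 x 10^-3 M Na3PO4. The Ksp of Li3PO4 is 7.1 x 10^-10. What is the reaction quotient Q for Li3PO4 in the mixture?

Total volume = 360 + 340 = 700 mL.
[Li^+] = 4.2 x 10^-2 × (360/700) = 2.16 × 10^-2 M
[PO4^3-] = 5.6 × 10^-3 × (340/700) = 2.72 × 10^-3 M
Li3PO4(s) ⇌ 3 Li^+(aq) + PO4^3-(aq), so Q = [Li^+]^3[PO4^3-]
Q = (2.16 × 10^-2)^3(2.72 × 10^-3) = 2.7 × 10^-8
Q > Ksp, so Li3PO4 will precipitate.

2.7 × 10^-8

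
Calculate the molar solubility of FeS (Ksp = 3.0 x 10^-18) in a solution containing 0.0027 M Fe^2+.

FeS(s) ⇌ Fe^2+ + S^2-
Ksp = [Fe^2+][S^2-]
If s mol/L dissolves here, [Fe^2+] = 0.0027 + s ≈ 0.0027, [S^2-] = s (since the Fe^2+ already present dominates).
Ksp ≈ 0.0027 × s
s = 1.1 × 10^-15 M
Check: s = 1.1 x 10^-15 ≪ 0.0027, so the approximation is valid.

s ≈ 1.1e-15 M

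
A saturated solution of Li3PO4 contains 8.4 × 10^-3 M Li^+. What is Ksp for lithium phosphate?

Li3PO4(s) <=> 3 Li^+ + PO4^3-
Stoichiometry gives [PO4^3-] = (1/3)[Li^+] = 2.80 x 10^-3 M.
Ksp = [Li^+]^3[PO4^3-]
Ksp = (8.4 × 10^-3)^3 × 2.80 x 10^-3 = 1.7 x 10^-9

Ksp = 1.7 x 10^-9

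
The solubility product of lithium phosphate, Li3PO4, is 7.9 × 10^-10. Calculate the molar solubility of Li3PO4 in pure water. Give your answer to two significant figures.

Li3PO4(s) ⇌ 3 Li^+(aq) + PO4^3-(aq)
Ksp = [Li^+]^3[PO4^3-]
If s mol/L of Li3PO4 dissolves, [Li^+] = 3s and [PO4^3-] = s.
Substituting: Ksp = (3s)^3s = 27s^4
s^4 = 7.9 × 10^-10 / 27, so s = 2.3 × 10^-3 M

s = 2.3 × 10^-3 M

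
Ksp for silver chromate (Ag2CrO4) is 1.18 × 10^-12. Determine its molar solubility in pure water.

6.66 × 10^-5 M

Ag2CrO4(s) ⇌ 2 Ag^+ + CrO4^2-
Ksp = [Ag^+]^2[CrO4^2-]
Let s = molar solubility. Then [Ag^+] = 2s and [CrO4^2-] = s.
Ksp = (2s)^2s = 4s^3
Solving, s = (1.18 × 10^-12/4)^(1/3) = 6.66 × 10^-5 M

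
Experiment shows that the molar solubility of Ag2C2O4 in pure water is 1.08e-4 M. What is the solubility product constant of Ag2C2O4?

Ksp ≈ 5.04 x 10^-12

Ag2C2O4(s) ⇌ 2 Ag^+ + C2O4^2-
With molar solubility s: [Ag^+] = 2s, [C2O4^2-] = s.
Ksp = [Ag^+]^2[C2O4^2-]
Ksp = (2s)^2s = 4s^3
Ksp = 4 × (1.08 × 10^-4)^3 = 5.04 x 10^-12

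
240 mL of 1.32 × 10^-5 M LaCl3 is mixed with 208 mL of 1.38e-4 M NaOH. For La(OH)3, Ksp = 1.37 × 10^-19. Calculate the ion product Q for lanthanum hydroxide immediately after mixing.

Total volume = 240 + 208 = 448 mL.
[La^3+] = 1.32 x 10^-5 × (240/448) = 7.071 × 10^-6 M
[OH^-] = 1.38 × 10^-4 × (208/448) = 6.407 x 10^-5 M
La(OH)3(s) <=> La^3+ + 3 OH^-, so Q = [La^3+][OH^-]^3
Q = (7.071 × 10^-6)(6.407 x 10^-5)^3 = 1.86 × 10^-18
Q > Ksp, so La(OH)3 will precipitate.

1.86e-18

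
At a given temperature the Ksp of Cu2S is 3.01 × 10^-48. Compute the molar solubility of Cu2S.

9.10 × 10^-17 M

Cu2S(s) ⇌ 2 Cu^+(aq) + S^2-(aq)
Ksp = [Cu^+]^2[S^2-]
For each mole of Cu2S that dissolves: [Cu^+] = 2s, [S^2-] = s.
So Ksp = (2s)^2 × s = 4s^3
s = (3.01 × 10^-48 / 4)^(1/3) = 9.10 × 10^-17 M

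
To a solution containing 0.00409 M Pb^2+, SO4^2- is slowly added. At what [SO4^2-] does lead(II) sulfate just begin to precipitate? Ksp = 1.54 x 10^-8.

PbSO4(s) ⇌ Pb^2+ + SO4^2-
Ksp = [Pb^2+][SO4^2-]
Precipitation begins when Q = Ksp. With [Pb^2+] = 0.00409 M:
1.54 x 10^-8 = (0.00409) × [SO4^2-]
[SO4^2-] = (1.54 x 10^-8 / 4.09 × 10^-3) = 3.77 x 10^-6 M

[SO4^2-] ≈ 3.77 × 10^-6 M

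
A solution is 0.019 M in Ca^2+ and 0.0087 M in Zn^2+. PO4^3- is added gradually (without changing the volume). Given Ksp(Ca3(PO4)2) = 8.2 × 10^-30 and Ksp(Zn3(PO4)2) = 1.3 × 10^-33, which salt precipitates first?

Each salt begins to precipitate when Q = Ksp, i.e. when [PO4^3-] reaches its threshold.
For Ca3(PO4)2: 8.2 × 10^-30 = (0.019)^3 × [PO4^3-]^2  ⇒  [PO4^3-] = 1.1 × 10^-12 M.
For Zn3(PO4)2: 1.3 × 10^-33 = (0.0087)^3 × [PO4^3-]^2  ⇒  [PO4^3-] = 4.4 × 10^-14 M.
The salt with the lower threshold [PO4^3-] precipitates first: Zn3(PO4)2.

Zn3(PO4)2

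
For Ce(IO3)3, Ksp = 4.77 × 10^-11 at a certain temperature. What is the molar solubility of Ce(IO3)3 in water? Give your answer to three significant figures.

Ce(IO3)3(s) <=> Ce^3+ + 3 IO3^-
Ksp = [Ce^3+][IO3^-]^3
If s mol/L of Ce(IO3)3 dissolves, [Ce^3+] = s and [IO3^-] = 3s.
Substituting: Ksp = s(3s)^3 = 27s^4
s^4 = 4.77 × 10^-11 / 27, so s = 1.15 × 10^-3 M

s ≈ 1.15 × 10^-3 M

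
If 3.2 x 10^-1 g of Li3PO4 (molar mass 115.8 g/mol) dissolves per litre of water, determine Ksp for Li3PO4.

Molar solubility s = (3.2 x 10^-1 g/L) / (115.8 g/mol) = 2.76 × 10^-3 M.
Li3PO4(s) ⇌ 3 Li^+(aq) + PO4^3-(aq)
For each mole of Li3PO4 that dissolves: [Li^+] = 3s, [PO4^3-] = s.
Ksp = [Li^+]^3[PO4^3-]
Ksp = (3s)^3s = 27s^4
With s = 2.76 x 10^-3: Ksp = 1.6 × 10^-9

Ksp = 1.6e-9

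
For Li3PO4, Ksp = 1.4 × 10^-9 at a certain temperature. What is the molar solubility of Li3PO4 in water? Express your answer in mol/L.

Li3PO4(s) ⇌ 3 Li^+ + PO4^3-
Ksp = [Li^+]^3[PO4^3-]
If s mol/L of Li3PO4 dissolves, [Li^+] = 3s and [PO4^3-] = s.
Ksp = (3s)^3s = 27s^4
s = (1.4 × 10^-9 / 27)^(1/4) = 2.7 x 10^-3 M

s ≈ 2.7 x 10^-3 M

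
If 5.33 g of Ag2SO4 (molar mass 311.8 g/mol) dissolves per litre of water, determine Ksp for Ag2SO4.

Ksp = 2.00 × 10^-5

Molar solubility s = (5.33 g/L) / (311.8 g/mol) = 1.709 × 10^-2 M.
Ag2SO4(s) ⇌ 2 Ag^+(aq) + SO4^2-(aq)
Let s = molar solubility. Then [Ag^+] = 2s and [SO4^2-] = s.
Ksp = [Ag^+]^2[SO4^2-]
Ksp = (2s)^2s = 4s^3
Ksp = 4 × (1.709 × 10^-2)^3 = 2.00 × 10^-5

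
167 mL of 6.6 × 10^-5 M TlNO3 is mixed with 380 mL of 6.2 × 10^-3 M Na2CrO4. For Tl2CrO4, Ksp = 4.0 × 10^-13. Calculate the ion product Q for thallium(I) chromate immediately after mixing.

Q = 1.7 × 10^-12

Total volume = 167 + 380 = 547 mL.
[Tl^+] = 6.6 x 10^-5 × (167/547) = 2.01 x 10^-5 M
[CrO4^2-] = 6.2 x 10^-3 × (380/547) = 4.31 × 10^-3 M
Tl2CrO4(s) <=> 2 Tl^+ + CrO4^2-, so Q = [Tl^+]^2[CrO4^2-]
Q = (2.01 × 10^-5)^2(4.31 x 10^-3) = 1.7 x 10^-12
Q > Ksp, so Tl2CrO4 will precipitate.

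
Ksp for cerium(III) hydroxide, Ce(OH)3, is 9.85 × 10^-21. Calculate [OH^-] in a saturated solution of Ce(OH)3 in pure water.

Ce(OH)3(s) <=> Ce^3+ + 3 OH^-
Ksp = [Ce^3+][OH^-]^3
Let s = molar solubility. Then [Ce^3+] = s and [OH^-] = 3s.
Substituting: Ksp = s(3s)^3 = 27s^4
s = (9.85 × 10^-21 / 27)^(1/4) = 4.370 x 10^-6 M
[OH^-] = 3s = 1.31 × 10^-5 M

[OH^-] = 1.31 × 10^-5 M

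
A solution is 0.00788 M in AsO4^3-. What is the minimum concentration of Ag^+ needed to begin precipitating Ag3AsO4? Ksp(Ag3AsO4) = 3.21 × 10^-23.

Ag3AsO4(s) ⇌ 3 Ag^+(aq) + AsO4^3-(aq)
Ksp = [Ag^+]^3[AsO4^3-]
Precipitation begins when Q = Ksp. With [AsO4^3-] = 0.00788 M:
3.21 × 10^-23 = (0.00788) × [Ag^+]^3
[Ag^+] = (3.21 × 10^-23 / 7.88 x 10^-3)^(1/3) = 1.60 × 10^-7 M

[Ag^+] ≈ 1.60 x 10^-7 M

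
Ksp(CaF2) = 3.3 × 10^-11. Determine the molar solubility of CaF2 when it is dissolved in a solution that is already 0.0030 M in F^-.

s = 3.7 × 10^-6 M

CaF2(s) ⇌ Ca^2+(aq) + 2 F^-(aq)
Ksp = [Ca^2+][F^-]^2
Let s = moles of CaF2 that dissolve per litre. [Ca^2+] = s, [F^-] = 0.0030 + 2s ≈ 0.0030 (since the F^- already present dominates).
Ksp ≈ s × (0.0030)^2
s = 3.7 × 10^-6 M
Check: 2s = 7.3 × 10^-6 ≪ 0.0030, so the approximation is valid.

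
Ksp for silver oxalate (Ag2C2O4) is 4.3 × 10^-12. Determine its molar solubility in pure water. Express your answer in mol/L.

Ag2C2O4(s) ⇌ 2 Ag^+(aq) + C2O4^2-(aq)
Ksp = [Ag^+]^2[C2O4^2-]
With molar solubility s: [Ag^+] = 2s, [C2O4^2-] = s.
Substituting: Ksp = (2s)^2s = 4s^3
s^3 = 4.3 × 10^-12 / 4, so s = 1.0 × 10^-4 M

s ≈ 1.0 × 10^-4 M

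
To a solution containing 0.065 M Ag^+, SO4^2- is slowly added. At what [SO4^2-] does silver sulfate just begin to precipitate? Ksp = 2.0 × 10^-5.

[SO4^2-] ≈ 4.7 × 10^-3 M

Ag2SO4(s) ⇌ 2 Ag^+ + SO4^2-
Ksp = [Ag^+]^2[SO4^2-]
Precipitation begins when Q = Ksp. With [Ag^+] = 0.065 M:
2.0 × 10^-5 = (0.065)^2 × [SO4^2-]
[SO4^2-] = (2.0 × 10^-5 / 4.23 x 10^-3) = 4.7 × 10^-3 M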